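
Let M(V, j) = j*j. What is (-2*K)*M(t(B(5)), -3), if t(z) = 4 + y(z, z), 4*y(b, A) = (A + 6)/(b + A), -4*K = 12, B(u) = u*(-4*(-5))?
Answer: 54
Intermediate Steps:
B(u) = 20*u (B(u) = u*20 = 20*u)
K = -3 (K = -1/4*12 = -3)
y(b, A) = (6 + A)/(4*(A + b)) (y(b, A) = ((A + 6)/(b + A))/4 = ((6 + A)/(A + b))/4 = (6 + A)/(4*(A + b)))
t(z) = 4 + (6 + z)/(8*z) (t(z) = 4 + (6 + z)/(4*(z + z)) = 4 + (6 + z)/(4*((2*z))) = 4 + (1/(2*z))*(6 + z)/4 = 4 + (6 + z)/(8*z))
M(V, j) = j**2
(-2*K)*M(t(B(5)), -3) = -2*(-3)*(-3)**2 = 6*9 = 54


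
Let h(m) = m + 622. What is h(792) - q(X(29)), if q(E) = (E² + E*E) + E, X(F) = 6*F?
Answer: -59312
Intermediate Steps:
q(E) = E + 2*E² (q(E) = (E² + E²) + E = 2*E² + E = E + 2*E²)
h(m) = 622 + m
h(792) - q(X(29)) = (622 + 792) - 6*29*(1 + 2*(6*29)) = 1414 - 174*(1 + 2*174) = 1414 - 174*(1 + 348) = 1414 - 174*349 = 1414 - 1*60726 = 1414 - 60726 = -59312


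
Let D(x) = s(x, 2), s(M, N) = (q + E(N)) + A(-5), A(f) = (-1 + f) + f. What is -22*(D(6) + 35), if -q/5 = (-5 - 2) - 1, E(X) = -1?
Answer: -1386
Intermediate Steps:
A(f) = -1 + 2*f
q = 40 (q = -5*((-5 - 2) - 1) = -5*(-7 - 1) = -5*(-8) = 40)
s(M, N) = 28 (s(M, N) = (40 - 1) + (-1 + 2*(-5)) = 39 + (-1 - 10) = 39 - 11 = 28)
D(x) = 28
-22*(D(6) + 35) = -22*(28 + 35) = -22*63 = -1386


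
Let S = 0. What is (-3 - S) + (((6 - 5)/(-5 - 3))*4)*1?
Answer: -7/2 ≈ -3.5000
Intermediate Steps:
(-3 - S) + (((6 - 5)/(-5 - 3))*4)*1 = (-3 - 1*0) + (((6 - 5)/(-5 - 3))*4)*1 = (-3 + 0) + ((1/(-8))*4)*1 = -3 + ((1*(-⅛))*4)*1 = -3 - ⅛*4*1 = -3 - ½*1 = -3 - ½ = -7/2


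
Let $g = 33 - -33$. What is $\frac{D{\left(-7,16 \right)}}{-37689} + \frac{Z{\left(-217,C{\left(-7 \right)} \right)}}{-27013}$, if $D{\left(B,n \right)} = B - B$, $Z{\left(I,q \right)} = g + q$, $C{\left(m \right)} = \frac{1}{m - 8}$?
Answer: $- \frac{989}{405195} \approx -0.0024408$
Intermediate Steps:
$g = 66$ ($g = 33 + 33 = 66$)
$C{\left(m \right)} = \frac{1}{-8 + m}$
$Z{\left(I,q \right)} = 66 + q$
$D{\left(B,n \right)} = 0$
$\frac{D{\left(-7,16 \right)}}{-37689} + \frac{Z{\left(-217,C{\left(-7 \right)} \right)}}{-27013} = \frac{0}{-37689} + \frac{66 + \frac{1}{-8 - 7}}{-27013} = 0 \left(- \frac{1}{37689}\right) + \left(66 + \frac{1}{-15}\right) \left(- \frac{1}{27013}\right) = 0 + \left(66 - \frac{1}{15}\right) \left(- \frac{1}{27013}\right) = 0 + \frac{989}{15} \left(- \frac{1}{27013}\right) = 0 - \frac{989}{405195} = - \frac{989}{405195}$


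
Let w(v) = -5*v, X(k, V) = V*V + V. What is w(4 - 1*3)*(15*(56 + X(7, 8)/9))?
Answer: -4800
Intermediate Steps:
X(k, V) = V + V² (X(k, V) = V² + V = V + V²)
w(4 - 1*3)*(15*(56 + X(7, 8)/9)) = (-5*(4 - 1*3))*(15*(56 + (8*(1 + 8))/9)) = (-5*(4 - 3))*(15*(56 + (8*9)*(⅑))) = (-5*1)*(15*(56 + 72*(⅑))) = -75*(56 + 8) = -75*64 = -5*960 = -4800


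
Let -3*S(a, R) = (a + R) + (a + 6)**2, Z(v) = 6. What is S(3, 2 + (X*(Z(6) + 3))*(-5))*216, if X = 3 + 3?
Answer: 13248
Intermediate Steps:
X = 6
S(a, R) = -R/3 - a/3 - (6 + a)**2/3 (S(a, R) = -((a + R) + (a + 6)**2)/3 = -((R + a) + (6 + a)**2)/3 = -(R + a + (6 + a)**2)/3 = -R/3 - a/3 - (6 + a)**2/3)
S(3, 2 + (X*(Z(6) + 3))*(-5))*216 = (-(2 + (6*(6 + 3))*(-5))/3 - 1/3*3 - (6 + 3)**2/3)*216 = (-(2 + (6*9)*(-5))/3 - 1 - 1/3*9**2)*216 = (-(2 + 54*(-5))/3 - 1 - 1/3*81)*216 = (-(2 - 270)/3 - 1 - 27)*216 = (-1/3*(-268) - 1 - 27)*216 = (268/3 - 1 - 27)*216 = (184/3)*216 = 13248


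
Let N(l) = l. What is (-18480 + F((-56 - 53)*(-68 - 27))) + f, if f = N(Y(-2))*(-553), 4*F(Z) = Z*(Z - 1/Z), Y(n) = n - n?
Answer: 26788026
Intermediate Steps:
Y(n) = 0
F(Z) = Z*(Z - 1/Z)/4 (F(Z) = (Z*(Z - 1/Z))/4 = Z*(Z - 1/Z)/4)
f = 0 (f = 0*(-553) = 0)
(-18480 + F((-56 - 53)*(-68 - 27))) + f = (-18480 + (-1/4 + ((-56 - 53)*(-68 - 27))**2/4)) + 0 = (-18480 + (-1/4 + (-109*(-95))**2/4)) + 0 = (-18480 + (-1/4 + (1/4)*10355**2)) + 0 = (-18480 + (-1/4 + (1/4)*107226025)) + 0 = (-18480 + (-1/4 + 107226025/4)) + 0 = (-18480 + 26806506) + 0 = 26788026 + 0 = 26788026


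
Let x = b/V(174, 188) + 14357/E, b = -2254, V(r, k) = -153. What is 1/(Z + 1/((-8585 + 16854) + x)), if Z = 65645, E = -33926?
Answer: 42995988965/2822471700798103 ≈ 1.5233e-5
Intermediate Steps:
x = 74272583/5190678 (x = -2254/(-153) + 14357/(-33926) = -2254*(-1/153) + 14357*(-1/33926) = 2254/153 - 14357/33926 = 74272583/5190678 ≈ 14.309)
1/(Z + 1/((-8585 + 16854) + x)) = 1/(65645 + 1/((-8585 + 16854) + 74272583/5190678)) = 1/(65645 + 1/(8269 + 74272583/5190678)) = 1/(65645 + 1/(42995988965/5190678)) = 1/(65645 + 5190678/42995988965) = 1/(2822471700798103/42995988965) = 42995988965/2822471700798103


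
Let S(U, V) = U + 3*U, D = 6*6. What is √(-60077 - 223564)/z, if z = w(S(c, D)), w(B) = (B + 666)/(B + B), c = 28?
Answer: 112*I*√283641/389 ≈ 153.34*I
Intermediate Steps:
D = 36
S(U, V) = 4*U
w(B) = (666 + B)/(2*B) (w(B) = (666 + B)/((2*B)) = (666 + B)*(1/(2*B)) = (666 + B)/(2*B))
z = 389/112 (z = (666 + 4*28)/(2*((4*28))) = (½)*(666 + 112)/112 = (½)*(1/112)*778 = 389/112 ≈ 3.4732)
√(-60077 - 223564)/z = √(-60077 - 223564)/(389/112) = √(-283641)*(112/389) = (I*√283641)*(112/389) = 112*I*√283641/389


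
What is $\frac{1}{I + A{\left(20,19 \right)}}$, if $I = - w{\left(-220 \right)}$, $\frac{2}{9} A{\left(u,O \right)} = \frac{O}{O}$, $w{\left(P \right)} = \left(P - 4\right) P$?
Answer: $- \frac{2}{98551} \approx -2.0294 \cdot 10^{-5}$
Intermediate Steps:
$w{\left(P \right)} = P \left(-4 + P\right)$ ($w{\left(P \right)} = \left(-4 + P\right) P = P \left(-4 + P\right)$)
$A{\left(u,O \right)} = \frac{9}{2}$ ($A{\left(u,O \right)} = \frac{9 \frac{O}{O}}{2} = \frac{9}{2} \cdot 1 = \frac{9}{2}$)
$I = -49280$ ($I = - \left(-220\right) \left(-4 - 220\right) = - \left(-220\right) \left(-224\right) = \left(-1\right) 49280 = -49280$)
$\frac{1}{I + A{\left(20,19 \right)}} = \frac{1}{-49280 + \frac{9}{2}} = \frac{1}{- \frac{98551}{2}} = - \frac{2}{98551}$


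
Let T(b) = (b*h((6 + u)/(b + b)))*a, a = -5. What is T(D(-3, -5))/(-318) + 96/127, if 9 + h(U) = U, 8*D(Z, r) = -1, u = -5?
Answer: 252479/323088 ≈ 0.78146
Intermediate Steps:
D(Z, r) = -1/8 (D(Z, r) = (1/8)*(-1) = -1/8)
h(U) = -9 + U
T(b) = -5*b*(-9 + 1/(2*b)) (T(b) = (b*(-9 + (6 - 5)/(b + b)))*(-5) = (b*(-9 + 1/(2*b)))*(-5) = -5*b*(-9 + 1/(2*b)))
T(D(-3, -5))/(-318) + 96/127 = (-5/2 + 45*(-1/8))/(-318) + 96/127 = (-5/2 - 45/8)*(-1/318) + 96*(1/127) = -65/8*(-1/318) + 96/127 = 65/2544 + 96/127 = 252479/323088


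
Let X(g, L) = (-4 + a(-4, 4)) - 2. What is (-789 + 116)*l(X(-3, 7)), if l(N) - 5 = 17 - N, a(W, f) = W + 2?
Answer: -20190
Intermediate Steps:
a(W, f) = 2 + W
X(g, L) = -8 (X(g, L) = (-4 + (2 - 4)) - 2 = (-4 - 2) - 2 = -6 - 2 = -8)
l(N) = 22 - N (l(N) = 5 + (17 - N) = 22 - N)
(-789 + 116)*l(X(-3, 7)) = (-789 + 116)*(22 - 1*(-8)) = -673*(22 + 8) = -673*30 = -20190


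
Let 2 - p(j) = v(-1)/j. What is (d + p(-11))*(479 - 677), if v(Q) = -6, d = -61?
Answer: 11790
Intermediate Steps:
p(j) = 2 + 6/j (p(j) = 2 - (-6)/j = 2 + 6/j)
(d + p(-11))*(479 - 677) = (-61 + (2 + 6/(-11)))*(479 - 677) = (-61 + (2 + 6*(-1/11)))*(-198) = (-61 + (2 - 6/11))*(-198) = (-61 + 16/11)*(-198) = -655/11*(-198) = 11790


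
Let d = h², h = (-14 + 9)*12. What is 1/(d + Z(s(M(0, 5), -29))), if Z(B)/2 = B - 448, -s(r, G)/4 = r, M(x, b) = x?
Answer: 1/2704 ≈ 0.00036982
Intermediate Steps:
s(r, G) = -4*r
Z(B) = -896 + 2*B (Z(B) = 2*(B - 448) = 2*(-448 + B) = -896 + 2*B)
h = -60 (h = -5*12 = -60)
d = 3600 (d = (-60)² = 3600)
1/(d + Z(s(M(0, 5), -29))) = 1/(3600 + (-896 + 2*(-4*0))) = 1/(3600 + (-896 + 2*0)) = 1/(3600 + (-896 + 0)) = 1/(3600 - 896) = 1/2704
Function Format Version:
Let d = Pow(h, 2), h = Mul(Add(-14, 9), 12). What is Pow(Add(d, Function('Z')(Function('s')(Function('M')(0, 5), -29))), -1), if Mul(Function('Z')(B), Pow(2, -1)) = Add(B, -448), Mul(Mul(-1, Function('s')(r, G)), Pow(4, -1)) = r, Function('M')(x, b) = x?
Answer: Rational(1, 2704) ≈ 0.00036982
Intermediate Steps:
Function('s')(r, G) = Mul(-4, r)
Function('Z')(B) = Add(-896, Mul(2, B)) (Function('Z')(B) = Mul(2, Add(B, -448)) = Mul(2, Add(-448, B)) = Add(-896, Mul(2, B)))
h = -60 (h = Mul(-5, 12) = -60)
d = 3600 (d = Pow(-60, 2) = 3600)
Pow(Add(d, Function('Z')(Function('s')(Function('M')(0, 5), -29))), -1) = Pow(Add(3600, Add(-896, Mul(2, Mul(-4, 0)))), -1) = Pow(Add(3600, Add(-896, Mul(2, 0))), -1) = Pow(Add(3600, Add(-896, 0)), -1) = Pow(Add(3600, -896), -1) = Pow(2704, -1) = Rational(1, 2704)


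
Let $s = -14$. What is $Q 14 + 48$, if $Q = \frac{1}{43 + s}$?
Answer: $\frac{1406}{29} \approx 48.483$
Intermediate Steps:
$Q = \frac{1}{29}$ ($Q = \frac{1}{43 - 14} = \frac{1}{29} \approx 0.034483$)
$Q 14 + 48 = \frac{1}{29} \cdot 14 + 48 = \frac{14}{29} + 48 = \frac{1406}{29}$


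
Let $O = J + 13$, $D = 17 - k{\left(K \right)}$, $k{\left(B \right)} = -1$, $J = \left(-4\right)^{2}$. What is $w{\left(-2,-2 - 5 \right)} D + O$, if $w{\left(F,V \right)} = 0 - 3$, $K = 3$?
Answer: $-25$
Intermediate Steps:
$J = 16$
$D = 18$ ($D = 17 - -1 = 17 + 1 = 18$)
$O = 29$ ($O = 16 + 13 = 29$)
$w{\left(F,V \right)} = -3$
$w{\left(-2,-2 - 5 \right)} D + O = \left(-3\right) 18 + 29 = -54 + 29 = -25$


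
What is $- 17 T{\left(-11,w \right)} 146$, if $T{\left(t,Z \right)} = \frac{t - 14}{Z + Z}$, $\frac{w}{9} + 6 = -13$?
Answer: $- \frac{31025}{171} \approx -181.43$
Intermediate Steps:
$w = -171$ ($w = -54 + 9 \left(-13\right) = -54 - 117 = -171$)
$T{\left(t,Z \right)} = \frac{-14 + t}{2 Z}$
$- 17 T{\left(-11,w \right)} 146 = - 17 \frac{-14 - 11}{2 \left(-171\right)} 146 = - 17 \cdot \frac{1}{2} \left(- \frac{1}{171}\right) \left(-25\right) 146 = \left(-17\right) \frac{25}{342} \cdot 146 = \left(- \frac{425}{342}\right) 146 = - \frac{31025}{171}$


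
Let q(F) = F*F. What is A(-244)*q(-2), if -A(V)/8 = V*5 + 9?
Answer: 38752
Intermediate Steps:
A(V) = -72 - 40*V (A(V) = -8*(V*5 + 9) = -8*(5*V + 9) = -8*(9 + 5*V) = -72 - 40*V)
q(F) = F²
A(-244)*q(-2) = (-72 - 40*(-244))*(-2)² = (-72 + 9760)*4 = 9688*4 = 38752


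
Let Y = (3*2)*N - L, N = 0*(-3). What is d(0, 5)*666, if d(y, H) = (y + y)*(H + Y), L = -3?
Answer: 0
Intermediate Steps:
N = 0
Y = 3 (Y = (3*2)*0 - 1*(-3) = 6*0 + 3 = 0 + 3 = 3)
d(y, H) = 2*y*(3 + H) (d(y, H) = (y + y)*(H + 3) = (2*y)*(3 + H) = 2*y*(3 + H))
d(0, 5)*666 = (2*0*(3 + 5))*666 = (2*0*8)*666 = 0*666 = 0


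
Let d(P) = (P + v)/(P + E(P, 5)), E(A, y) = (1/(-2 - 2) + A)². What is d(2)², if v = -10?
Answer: 16384/6561 ≈ 2.4972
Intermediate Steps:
E(A, y) = (-¼ + A)² (E(A, y) = (1/(-4) + A)² = (-¼ + A)²)
d(P) = (-10 + P)/(P + (-1 + 4*P)²/16) (d(P) = (P - 10)/(P + (-1 + 4*P)²/16) = (-10 + P)/(P + (-1 + 4*P)²/16))
d(2)² = (16*(-10 + 2)/((-1 + 4*2)² + 16*2))² = (16*(-8)/((-1 + 8)² + 32))² = (16*(-8)/(7² + 32))² = (16*(-8)/(49 + 32))² = (16*(-8)/81)² = (16*(1/81)*(-8))² = (-128/81)² = 16384/6561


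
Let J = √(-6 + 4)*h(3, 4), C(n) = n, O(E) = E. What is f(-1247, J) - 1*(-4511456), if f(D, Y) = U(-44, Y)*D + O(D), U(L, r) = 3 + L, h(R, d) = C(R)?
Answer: 4561336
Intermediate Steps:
h(R, d) = R
J = 3*I*√2 (J = √(-6 + 4)*3 = √(-2)*3 = (I*√2)*3 = 3*I*√2 ≈ 4.2426*I)
f(D, Y) = -40*D (f(D, Y) = (3 - 44)*D + D = -41*D + D = -40*D)
f(-1247, J) - 1*(-4511456) = -40*(-1247) - 1*(-4511456) = 49880 + 4511456 = 4561336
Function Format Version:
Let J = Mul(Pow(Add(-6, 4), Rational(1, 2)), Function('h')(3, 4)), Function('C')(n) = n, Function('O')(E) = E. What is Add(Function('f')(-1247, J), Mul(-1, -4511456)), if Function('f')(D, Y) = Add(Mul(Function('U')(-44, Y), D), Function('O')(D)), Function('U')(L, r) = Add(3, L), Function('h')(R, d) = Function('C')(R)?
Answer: 4561336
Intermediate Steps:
Function('h')(R, d) = R
J = Mul(3, I, Pow(2, Rational(1, 2))) (J = Mul(Pow(Add(-6, 4), Rational(1, 2)), 3) = Mul(Pow(-2, Rational(1, 2)), 3) = Mul(Mul(I, Pow(2, Rational(1, 2))), 3) = Mul(3, I, Pow(2, Rational(1, 2))) ≈ Mul(4.2426, I))
Function('f')(D, Y) = Mul(-40, D) (Function('f')(D, Y) = Add(Mul(Add(3, -44), D), D) = Add(Mul(-41, D), D) = Mul(-40, D))
Add(Function('f')(-1247, J), Mul(-1, -4511456)) = Add(Mul(-40, -1247), Mul(-1, -4511456)) = Add(49880, 4511456) = 4561336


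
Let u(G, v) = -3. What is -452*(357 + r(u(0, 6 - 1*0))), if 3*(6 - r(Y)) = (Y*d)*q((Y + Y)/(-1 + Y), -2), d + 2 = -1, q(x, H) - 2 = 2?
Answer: -158652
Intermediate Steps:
q(x, H) = 4 (q(x, H) = 2 + 2 = 4)
d = -3 (d = -2 - 1 = -3)
r(Y) = 6 + 4*Y (r(Y) = 6 - Y*(-3)*4/3 = 6 - (-3*Y)*4/3 = 6 - (-4)*Y = 6 + 4*Y)
-452*(357 + r(u(0, 6 - 1*0))) = -452*(357 + (6 + 4*(-3))) = -452*(357 + (6 - 12)) = -452*(357 - 6) = -452*351 = -158652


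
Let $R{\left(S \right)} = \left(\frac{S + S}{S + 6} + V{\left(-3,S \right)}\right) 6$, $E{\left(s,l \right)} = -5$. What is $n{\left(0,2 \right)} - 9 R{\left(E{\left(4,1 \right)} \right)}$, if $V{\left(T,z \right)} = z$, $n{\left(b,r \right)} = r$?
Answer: $812$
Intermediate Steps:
$R{\left(S \right)} = 6 S + \frac{12 S}{6 + S}$ ($R{\left(S \right)} = \left(\frac{S + S}{S + 6} + S\right) 6 = \left(\frac{2 S}{6 + S} + S\right) 6 = \left(S + \frac{2 S}{6 + S}\right) 6 = 6 S + \frac{12 S}{6 + S}$)
$n{\left(0,2 \right)} - 9 R{\left(E{\left(4,1 \right)} \right)} = 2 - 9 \cdot 6 \left(-5\right) \frac{1}{6 - 5} \left(8 - 5\right) = 2 - 9 \cdot 6 \left(-5\right) 1^{-1} \cdot 3 = 2 - 9 \cdot 6 \left(-5\right) 1 \cdot 3 = 2 - -810 = 2 + 810 = 812$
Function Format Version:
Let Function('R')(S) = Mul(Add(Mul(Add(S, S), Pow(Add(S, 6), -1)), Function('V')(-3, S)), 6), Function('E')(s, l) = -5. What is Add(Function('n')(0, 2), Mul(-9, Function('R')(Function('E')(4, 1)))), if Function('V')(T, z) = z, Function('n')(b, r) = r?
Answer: 812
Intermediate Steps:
Function('R')(S) = Add(Mul(6, S), Mul(12, S, Pow(Add(6, S), -1))) (Function('R')(S) = Mul(Add(Mul(Add(S, S), Pow(Add(S, 6), -1)), S), 6) = Mul(Add(Mul(Mul(2, S), Pow(Add(6, S), -1)), S), 6) = Mul(Add(Mul(2, S, Pow(Add(6, S), -1)), S), 6) = Mul(Add(S, Mul(2, S, Pow(Add(6, S), -1))), 6) = Add(Mul(6, S), Mul(12, S, Pow(Add(6, S), -1))))
Add(Function('n')(0, 2), Mul(-9, Function('R')(Function('E')(4, 1)))) = Add(2, Mul(-9, Mul(6, -5, Pow(Add(6, -5), -1), Add(8, -5)))) = Add(2, Mul(-9, Mul(6, -5, Pow(1, -1), 3))) = Add(2, Mul(-9, Mul(6, -5, 1, 3))) = Add(2, Mul(-9, -90)) = Add(2, 810) = 812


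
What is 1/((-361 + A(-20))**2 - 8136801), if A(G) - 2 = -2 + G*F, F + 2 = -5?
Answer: -1/8087960 ≈ -1.2364e-7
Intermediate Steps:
F = -7 (F = -2 - 5 = -7)
A(G) = -7*G (A(G) = 2 + (-2 + G*(-7)) = 2 + (-2 - 7*G) = -7*G)
1/((-361 + A(-20))**2 - 8136801) = 1/((-361 - 7*(-20))**2 - 8136801) = 1/((-361 + 140)**2 - 8136801) = 1/((-221)**2 - 8136801) = 1/(48841 - 8136801) = 1/(-8087960) = -1/8087960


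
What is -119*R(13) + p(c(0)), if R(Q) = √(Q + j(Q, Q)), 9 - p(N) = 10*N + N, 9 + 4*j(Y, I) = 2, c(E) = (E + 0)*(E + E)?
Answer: 9 - 357*√5/2 ≈ -390.14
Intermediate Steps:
c(E) = 2*E² (c(E) = E*(2*E) = 2*E²)
j(Y, I) = -7/4 (j(Y, I) = -9/4 + (¼)*2 = -9/4 + ½ = -7/4)
p(N) = 9 - 11*N (p(N) = 9 - (10*N + N) = 9 - 11*N)
R(Q) = √(-7/4 + Q) (R(Q) = √(Q - 7/4) = √(-7/4 + Q))
-119*R(13) + p(c(0)) = -119*√(-7 + 4*13)/2 + (9 - 22*0²) = -119*√(-7 + 52)/2 + (9 - 22*0) = -119*√45/2 + (9 - 11*0) = -119*3*√5/2 + (9 + 0) = -357*√5/2 + 9 = 9 - 357*√5/2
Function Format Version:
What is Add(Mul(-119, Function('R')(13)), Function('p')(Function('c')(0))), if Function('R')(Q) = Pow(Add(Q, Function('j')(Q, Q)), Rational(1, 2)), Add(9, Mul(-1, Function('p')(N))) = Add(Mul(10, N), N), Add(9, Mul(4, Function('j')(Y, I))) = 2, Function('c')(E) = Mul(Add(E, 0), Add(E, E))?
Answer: Add(9, Mul(Rational(-357, 2), Pow(5, Rational(1, 2)))) ≈ -390.14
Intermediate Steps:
Function('c')(E) = Mul(2, Pow(E, 2)) (Function('c')(E) = Mul(E, Mul(2, E)) = Mul(2, Pow(E, 2)))
Function('j')(Y, I) = Rational(-7, 4) (Function('j')(Y, I) = Add(Rational(-9, 4), Mul(Rational(1, 4), 2)) = Add(Rational(-9, 4), Rational(1, 2)) = Rational(-7, 4))
Function('p')(N) = Add(9, Mul(-11, N)) (Function('p')(N) = Add(9, Mul(-1, Add(Mul(10, N), N))) = Add(9, Mul(-1, Mul(11, N))) = Add(9, Mul(-11, N)))
Function('R')(Q) = Pow(Add(Rational(-7, 4), Q), Rational(1, 2)) (Function('R')(Q) = Pow(Add(Q, Rational(-7, 4)), Rational(1, 2)) = Pow(Add(Rational(-7, 4), Q), Rational(1, 2)))
Add(Mul(-119, Function('R')(13)), Function('p')(Function('c')(0))) = Add(Mul(-119, Mul(Rational(1, 2), Pow(Add(-7, Mul(4, 13)), Rational(1, 2)))), Add(9, Mul(-11, Mul(2, Pow(0, 2))))) = Add(Mul(-119, Mul(Rational(1, 2), Pow(Add(-7, 52), Rational(1, 2)))), Add(9, Mul(-11, Mul(2, 0)))) = Add(Mul(-119, Mul(Rational(1, 2), Pow(45, Rational(1, 2)))), Add(9, Mul(-11, 0))) = Add(Mul(-119, Mul(Rational(1, 2), Mul(3, Pow(5, Rational(1, 2))))), Add(9, 0)) = Add(Mul(-119, Mul(Rational(3, 2), Pow(5, Rational(1, 2)))), 9) = Add(Mul(Rational(-357, 2), Pow(5, Rational(1, 2))), 9) = Add(9, Mul(Rational(-357, 2), Pow(5, Rational(1, 2))))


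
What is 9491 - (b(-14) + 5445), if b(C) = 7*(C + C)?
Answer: 4242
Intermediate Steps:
b(C) = 14*C (b(C) = 7*(2*C) = 14*C)
9491 - (b(-14) + 5445) = 9491 - (14*(-14) + 5445) = 9491 - (-196 + 5445) = 9491 - 1*5249 = 9491 - 5249 = 4242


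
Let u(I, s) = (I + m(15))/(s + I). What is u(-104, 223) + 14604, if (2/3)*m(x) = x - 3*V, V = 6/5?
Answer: 17377891/1190 ≈ 14603.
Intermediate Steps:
V = 6/5 (V = 6*(⅕) = 6/5 ≈ 1.2000)
m(x) = -27/5 + 3*x/2 (m(x) = 3*(x - 3*6/5)/2 = 3*(x - 18/5)/2 = 3*(-18/5 + x)/2 = -27/5 + 3*x/2)
u(I, s) = (171/10 + I)/(I + s) (u(I, s) = (I + (-27/5 + (3/2)*15))/(s + I) = (I + (-27/5 + 45/2))/(I + s) = (I + 171/10)/(I + s) = (171/10 + I)/(I + s))
u(-104, 223) + 14604 = (171/10 - 104)/(-104 + 223) + 14604 = -869/10/119 + 14604 = (1/119)*(-869/10) + 14604 = -869/1190 + 14604 = 17377891/1190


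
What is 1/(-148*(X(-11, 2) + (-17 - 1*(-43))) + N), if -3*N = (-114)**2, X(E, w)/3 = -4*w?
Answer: -1/4628 ≈ -0.00021608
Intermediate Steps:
X(E, w) = -12*w (X(E, w) = 3*(-4*w) = -12*w)
N = -4332 (N = -1/3*(-114)**2 = -1/3*12996 = -4332)
1/(-148*(X(-11, 2) + (-17 - 1*(-43))) + N) = 1/(-148*(-12*2 + (-17 - 1*(-43))) - 4332) = 1/(-148*(-24 + (-17 + 43)) - 4332) = 1/(-148*(-24 + 26) - 4332) = 1/(-148*2 - 4332) = 1/(-296 - 4332) = 1/(-4628) = -1/4628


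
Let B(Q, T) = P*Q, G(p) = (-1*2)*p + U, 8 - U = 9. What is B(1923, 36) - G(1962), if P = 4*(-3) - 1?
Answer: -21074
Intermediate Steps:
U = -1 (U = 8 - 1*9 = 8 - 9 = -1)
P = -13 (P = -12 - 1 = -13)
G(p) = -1 - 2*p (G(p) = (-1*2)*p - 1 = -2*p - 1 = -1 - 2*p)
B(Q, T) = -13*Q
B(1923, 36) - G(1962) = -13*1923 - (-1 - 2*1962) = -24999 - (-1 - 3924) = -24999 - 1*(-3925) = -24999 + 3925 = -21074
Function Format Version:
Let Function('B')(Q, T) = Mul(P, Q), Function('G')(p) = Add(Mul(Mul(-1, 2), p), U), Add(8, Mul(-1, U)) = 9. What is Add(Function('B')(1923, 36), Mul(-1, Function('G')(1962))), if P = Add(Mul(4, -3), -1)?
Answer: -21074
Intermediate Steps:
U = -1 (U = Add(8, Mul(-1, 9)) = Add(8, -9) = -1)
P = -13 (P = Add(-12, -1) = -13)
Function('G')(p) = Add(-1, Mul(-2, p)) (Function('G')(p) = Add(Mul(Mul(-1, 2), p), -1) = Add(Mul(-2, p), -1) = Add(-1, Mul(-2, p)))
Function('B')(Q, T) = Mul(-13, Q)
Add(Function('B')(1923, 36), Mul(-1, Function('G')(1962))) = Add(Mul(-13, 1923), Mul(-1, Add(-1, Mul(-2, 1962)))) = Add(-24999, Mul(-1, Add(-1, -3924))) = Add(-24999, Mul(-1, -3925)) = Add(-24999, 3925) = -21074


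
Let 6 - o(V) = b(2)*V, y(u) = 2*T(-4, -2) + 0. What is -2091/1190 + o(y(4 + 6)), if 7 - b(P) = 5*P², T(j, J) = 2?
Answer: 3937/70 ≈ 56.243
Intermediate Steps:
b(P) = 7 - 5*P²
y(u) = 4 (y(u) = 2*2 + 0 = 4 + 0 = 4)
o(V) = 6 + 13*V (o(V) = 6 - (7 - 5*2²)*V = 6 - (7 - 5*4)*V = 6 - (7 - 20)*V = 6 - (-13)*V = 6 + 13*V)
-2091/1190 + o(y(4 + 6)) = -2091/1190 + (6 + 13*4) = -2091*1/1190 + (6 + 52) = -123/70 + 58 = 3937/70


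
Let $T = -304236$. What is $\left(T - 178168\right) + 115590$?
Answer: $-366814$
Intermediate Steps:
$\left(T - 178168\right) + 115590 = \left(-304236 - 178168\right) + 115590 = -482404 + 115590 = -366814$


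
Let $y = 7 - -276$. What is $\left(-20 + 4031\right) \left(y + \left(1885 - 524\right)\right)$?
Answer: $6594084$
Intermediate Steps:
$y = 283$ ($y = 7 + 276 = 283$)
$\left(-20 + 4031\right) \left(y + \left(1885 - 524\right)\right) = \left(-20 + 4031\right) \left(283 + \left(1885 - 524\right)\right) = 4011 \left(283 + 1361\right) = 4011 \cdot 1644 = 6594084$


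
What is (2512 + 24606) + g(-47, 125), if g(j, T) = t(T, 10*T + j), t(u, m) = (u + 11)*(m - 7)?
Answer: 189774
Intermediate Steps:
t(u, m) = (-7 + m)*(11 + u) (t(u, m) = (11 + u)*(-7 + m) = (-7 + m)*(11 + u))
g(j, T) = -77 + 11*j + 103*T + T*(j + 10*T) (g(j, T) = -77 - 7*T + 11*(10*T + j) + (10*T + j)*T = -77 - 7*T + 11*(j + 10*T) + (j + 10*T)*T = -77 - 7*T + (11*j + 110*T) + T*(j + 10*T) = -77 + 11*j + 103*T + T*(j + 10*T))
(2512 + 24606) + g(-47, 125) = (2512 + 24606) + (-77 + 11*(-47) + 103*125 + 125*(-47 + 10*125)) = 27118 + (-77 - 517 + 12875 + 125*(-47 + 1250)) = 27118 + (-77 - 517 + 12875 + 125*1203) = 27118 + (-77 - 517 + 12875 + 150375) = 27118 + 162656 = 189774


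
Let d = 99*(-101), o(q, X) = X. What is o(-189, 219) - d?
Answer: 10218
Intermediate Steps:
d = -9999
o(-189, 219) - d = 219 - 1*(-9999) = 219 + 9999 = 10218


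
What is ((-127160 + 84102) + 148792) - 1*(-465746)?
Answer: 571480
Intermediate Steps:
((-127160 + 84102) + 148792) - 1*(-465746) = (-43058 + 148792) + 465746 = 105734 + 465746 = 571480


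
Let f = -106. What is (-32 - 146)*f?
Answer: 18868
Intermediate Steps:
(-32 - 146)*f = (-32 - 146)*(-106) = -178*(-106) = 18868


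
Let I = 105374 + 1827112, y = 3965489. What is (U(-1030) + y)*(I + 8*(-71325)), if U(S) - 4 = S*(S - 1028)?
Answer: 8287393629438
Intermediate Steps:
I = 1932486
U(S) = 4 + S*(-1028 + S) (U(S) = 4 + S*(S - 1028) = 4 + S*(-1028 + S))
(U(-1030) + y)*(I + 8*(-71325)) = ((4 + (-1030)² - 1028*(-1030)) + 3965489)*(1932486 + 8*(-71325)) = ((4 + 1060900 + 1058840) + 3965489)*(1932486 - 570600) = (2119744 + 3965489)*1361886 = 6085233*1361886 = 8287393629438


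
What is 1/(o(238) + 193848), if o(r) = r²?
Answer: 1/250492 ≈ 3.9921e-6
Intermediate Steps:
1/(o(238) + 193848) = 1/(238² + 193848) = 1/(56644 + 193848) = 1/250492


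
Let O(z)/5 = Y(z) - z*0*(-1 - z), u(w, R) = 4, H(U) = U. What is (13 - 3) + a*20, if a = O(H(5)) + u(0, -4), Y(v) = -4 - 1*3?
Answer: -610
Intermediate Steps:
Y(v) = -7 (Y(v) = -4 - 3 = -7)
O(z) = -35 (O(z) = 5*(-7 - z*0*(-1 - z)) = 5*(-7 - 0*(-1 - z)) = 5*(-7 - 1*0) = 5*(-7 + 0) = 5*(-7) = -35)
a = -31 (a = -35 + 4 = -31)
(13 - 3) + a*20 = (13 - 3) - 31*20 = 10 - 620 = -610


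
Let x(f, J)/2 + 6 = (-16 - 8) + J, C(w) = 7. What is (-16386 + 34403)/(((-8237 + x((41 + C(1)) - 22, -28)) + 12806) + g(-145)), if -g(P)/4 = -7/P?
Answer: 2612465/645657 ≈ 4.0462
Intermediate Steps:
g(P) = 28/P (g(P) = -(-28)/P = 28/P)
x(f, J) = -60 + 2*J (x(f, J) = -12 + 2*((-16 - 8) + J) = -12 + 2*(-24 + J) = -12 + (-48 + 2*J) = -60 + 2*J)
(-16386 + 34403)/(((-8237 + x((41 + C(1)) - 22, -28)) + 12806) + g(-145)) = (-16386 + 34403)/(((-8237 + (-60 + 2*(-28))) + 12806) + 28/(-145)) = 18017/(((-8237 + (-60 - 56)) + 12806) + 28*(-1/145)) = 18017/(((-8237 - 116) + 12806) - 28/145) = 18017/((-8353 + 12806) - 28/145) = 18017/(4453 - 28/145) = 18017/(645657/145) = 18017*(145/645657) = 2612465/645657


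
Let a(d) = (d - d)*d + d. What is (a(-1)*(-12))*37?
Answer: 444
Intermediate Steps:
a(d) = d (a(d) = 0*d + d = 0 + d = d)
(a(-1)*(-12))*37 = -1*(-12)*37 = 12*37 = 444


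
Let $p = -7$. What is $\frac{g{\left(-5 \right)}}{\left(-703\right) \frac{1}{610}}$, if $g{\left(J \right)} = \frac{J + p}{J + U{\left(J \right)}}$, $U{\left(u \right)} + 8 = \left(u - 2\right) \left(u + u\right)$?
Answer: $\frac{2440}{13357} \approx 0.18268$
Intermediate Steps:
$U{\left(u \right)} = -8 + 2 u \left(-2 + u\right)$ ($U{\left(u \right)} = -8 + \left(u - 2\right) \left(u + u\right) = -8 + \left(-2 + u\right) 2 u = -8 + 2 u \left(-2 + u\right)$)
$g{\left(J \right)} = \frac{-7 + J}{-8 - 3 J + 2 J^{2}}$ ($g{\left(J \right)} = \frac{J - 7}{J - \left(8 - 2 J^{2} + 4 J\right)} = \frac{-7 + J}{-8 - 3 J + 2 J^{2}}$)
$\frac{g{\left(-5 \right)}}{\left(-703\right) \frac{1}{610}} = \frac{\frac{1}{8 - 2 \left(-5\right)^{2} + 3 \left(-5\right)} \left(7 - -5\right)}{\left(-703\right) \frac{1}{610}} = \frac{\frac{1}{8 - 50 - 15} \left(7 + 5\right)}{\left(-703\right) \frac{1}{610}} = \frac{\frac{1}{8 - 50 - 15} \cdot 12}{- \frac{703}{610}} = \frac{1}{-57} \cdot 12 \left(- \frac{610}{703}\right) = \left(- \frac{1}{57}\right) 12 \left(- \frac{610}{703}\right) = \left(- \frac{4}{19}\right) \left(- \frac{610}{703}\right) = \frac{2440}{13357}$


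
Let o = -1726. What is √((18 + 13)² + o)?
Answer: 3*I*√85 ≈ 27.659*I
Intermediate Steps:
√((18 + 13)² + o) = √((18 + 13)² - 1726) = √(31² - 1726) = √(961 - 1726) = √(-765) = 3*I*√85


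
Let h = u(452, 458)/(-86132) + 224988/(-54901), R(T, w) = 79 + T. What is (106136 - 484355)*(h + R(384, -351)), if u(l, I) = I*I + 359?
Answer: -816381444538008663/4728732932 ≈ -1.7264e+8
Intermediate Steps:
u(l, I) = 359 + I**2 (u(l, I) = I**2 + 359 = 359 + I**2)
h = -30914629239/4728732932 (h = (359 + 458**2)/(-86132) + 224988/(-54901) = (359 + 209764)*(-1/86132) + 224988*(-1/54901) = 210123*(-1/86132) - 224988/54901 = -210123/86132 - 224988/54901 = -30914629239/4728732932 ≈ -6.5376)
(106136 - 484355)*(h + R(384, -351)) = (106136 - 484355)*(-30914629239/4728732932 + (79 + 384)) = -378219*(-30914629239/4728732932 + 463) = -378219*2158488718277/4728732932 = -816381444538008663/4728732932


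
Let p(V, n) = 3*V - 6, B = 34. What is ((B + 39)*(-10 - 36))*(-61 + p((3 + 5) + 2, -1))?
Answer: 124246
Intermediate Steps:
p(V, n) = -6 + 3*V
((B + 39)*(-10 - 36))*(-61 + p((3 + 5) + 2, -1)) = ((34 + 39)*(-10 - 36))*(-61 + (-6 + 3*((3 + 5) + 2))) = (73*(-46))*(-61 + (-6 + 3*(8 + 2))) = -3358*(-61 + (-6 + 3*10)) = -3358*(-61 + (-6 + 30)) = -3358*(-61 + 24) = -3358*(-37) = 124246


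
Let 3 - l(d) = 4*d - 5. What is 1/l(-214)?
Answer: 1/864 ≈ 0.0011574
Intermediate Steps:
l(d) = 8 - 4*d (l(d) = 3 - (4*d - 5) = 3 - (-5 + 4*d) = 3 + (5 - 4*d) = 8 - 4*d)
1/l(-214) = 1/(8 - 4*(-214)) = 1/(8 + 856) = 1/864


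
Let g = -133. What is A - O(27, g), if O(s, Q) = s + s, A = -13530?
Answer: -13584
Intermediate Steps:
O(s, Q) = 2*s
A - O(27, g) = -13530 - 2*27 = -13530 - 1*54 = -13530 - 54 = -13584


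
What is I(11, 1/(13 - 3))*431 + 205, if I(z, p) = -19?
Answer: -7984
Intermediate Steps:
I(11, 1/(13 - 3))*431 + 205 = -19*431 + 205 = -8189 + 205 = -7984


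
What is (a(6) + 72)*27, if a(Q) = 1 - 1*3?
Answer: 1890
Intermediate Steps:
a(Q) = -2 (a(Q) = 1 - 3 = -2)
(a(6) + 72)*27 = (-2 + 72)*27 = 70*27 = 1890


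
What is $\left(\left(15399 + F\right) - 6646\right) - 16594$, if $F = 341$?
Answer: $-7500$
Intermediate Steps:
$\left(\left(15399 + F\right) - 6646\right) - 16594 = \left(\left(15399 + 341\right) - 6646\right) - 16594 = \left(15740 - 6646\right) - 16594 = 9094 - 16594 = -7500$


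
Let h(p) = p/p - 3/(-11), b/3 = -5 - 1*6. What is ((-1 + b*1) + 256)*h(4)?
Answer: 3108/11 ≈ 282.55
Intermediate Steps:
b = -33 (b = 3*(-5 - 1*6) = 3*(-5 - 6) = 3*(-11) = -33)
h(p) = 14/11 (h(p) = 1 - 3*(-1/11) = 1 + 3/11 = 14/11)
((-1 + b*1) + 256)*h(4) = ((-1 - 33*1) + 256)*(14/11) = ((-1 - 33) + 256)*(14/11) = (-34 + 256)*(14/11) = 222*(14/11) = 3108/11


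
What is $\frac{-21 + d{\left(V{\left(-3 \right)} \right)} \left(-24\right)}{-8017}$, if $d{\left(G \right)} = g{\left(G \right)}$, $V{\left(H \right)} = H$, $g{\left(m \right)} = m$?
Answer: $- \frac{51}{8017} \approx -0.0063615$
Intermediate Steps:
$d{\left(G \right)} = G$
$\frac{-21 + d{\left(V{\left(-3 \right)} \right)} \left(-24\right)}{-8017} = \frac{-21 - -72}{-8017} = \left(-21 + 72\right) \left(- \frac{1}{8017}\right) = 51 \left(- \frac{1}{8017}\right) = - \frac{51}{8017}$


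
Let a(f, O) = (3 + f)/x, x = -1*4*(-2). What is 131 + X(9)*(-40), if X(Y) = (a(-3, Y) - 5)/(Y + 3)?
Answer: 443/3 ≈ 147.67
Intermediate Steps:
x = 8 (x = -4*(-2) = 8)
a(f, O) = 3/8 + f/8 (a(f, O) = (3 + f)/8 = (3 + f)*(1/8) = 3/8 + f/8)
X(Y) = -5/(3 + Y) (X(Y) = ((3/8 + (1/8)*(-3)) - 5)/(Y + 3) = ((3/8 - 3/8) - 5)/(3 + Y) = (0 - 5)/(3 + Y) = -5/(3 + Y))
131 + X(9)*(-40) = 131 - 5/(3 + 9)*(-40) = 131 - 5/12*(-40) = 131 + 50/3 = 443/3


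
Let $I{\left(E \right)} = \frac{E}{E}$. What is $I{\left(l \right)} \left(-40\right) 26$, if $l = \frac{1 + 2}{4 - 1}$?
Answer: $-1040$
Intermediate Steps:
$l = 1$ ($l = \frac{3}{3} = 3 \cdot \frac{1}{3} = 1$)
$I{\left(E \right)} = 1$
$I{\left(l \right)} \left(-40\right) 26 = 1 \left(-40\right) 26 = \left(-40\right) 26 = -1040$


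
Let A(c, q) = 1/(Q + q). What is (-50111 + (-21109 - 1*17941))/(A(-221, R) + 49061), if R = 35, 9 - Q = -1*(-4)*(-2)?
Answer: -4636372/2551173 ≈ -1.8173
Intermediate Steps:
Q = 17 (Q = 9 - (-1*(-4))*(-2) = 9 - 4*(-2) = 9 - 1*(-8) = 9 + 8 = 17)
A(c, q) = 1/(17 + q)
(-50111 + (-21109 - 1*17941))/(A(-221, R) + 49061) = (-50111 + (-21109 - 1*17941))/(1/(17 + 35) + 49061) = (-50111 + (-21109 - 17941))/(1/52 + 49061) = (-50111 - 39050)/(1/52 + 49061) = -89161/2551173/52 = -89161*52/2551173 = -4636372/2551173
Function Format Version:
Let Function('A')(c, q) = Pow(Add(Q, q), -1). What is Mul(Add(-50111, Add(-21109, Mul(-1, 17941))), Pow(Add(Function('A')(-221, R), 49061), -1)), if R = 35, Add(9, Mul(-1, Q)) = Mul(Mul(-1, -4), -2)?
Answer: Rational(-4636372, 2551173) ≈ -1.8173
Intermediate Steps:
Q = 17 (Q = Add(9, Mul(-1, Mul(Mul(-1, -4), -2))) = Add(9, Mul(-1, Mul(4, -2))) = Add(9, Mul(-1, -8)) = Add(9, 8) = 17)
Function('A')(c, q) = Pow(Add(17, q), -1)
Mul(Add(-50111, Add(-21109, Mul(-1, 17941))), Pow(Add(Function('A')(-221, R), 49061), -1)) = Mul(Add(-50111, Add(-21109, Mul(-1, 17941))), Pow(Add(Pow(Add(17, 35), -1), 49061), -1)) = Mul(Add(-50111, Add(-21109, -17941)), Pow(Add(Pow(52, -1), 49061), -1)) = Mul(Add(-50111, -39050), Pow(Add(Rational(1, 52), 49061), -1)) = Mul(-89161, Pow(Rational(2551173, 52), -1)) = Mul(-89161, Rational(52, 2551173)) = Rational(-4636372, 2551173)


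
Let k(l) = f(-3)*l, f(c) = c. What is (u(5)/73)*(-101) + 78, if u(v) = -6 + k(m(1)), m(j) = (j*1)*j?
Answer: 6603/73 ≈ 90.452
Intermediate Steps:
m(j) = j² (m(j) = j*j = j²)
k(l) = -3*l
u(v) = -9 (u(v) = -6 - 3*1² = -6 - 3*1 = -6 - 3 = -9)
(u(5)/73)*(-101) + 78 = -9/73*(-101) + 78 = 909/73 + 78 = 6603/73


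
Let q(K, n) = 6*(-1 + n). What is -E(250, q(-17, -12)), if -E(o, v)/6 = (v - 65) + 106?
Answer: -222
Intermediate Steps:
q(K, n) = -6 + 6*n
E(o, v) = -246 - 6*v (E(o, v) = -6*((v - 65) + 106) = -6*((-65 + v) + 106) = -6*(41 + v) = -246 - 6*v)
-E(250, q(-17, -12)) = -(-246 - 6*(-6 + 6*(-12))) = -(-246 - 6*(-6 - 72)) = -(-246 - 6*(-78)) = -(-246 + 468) = -1*222 = -222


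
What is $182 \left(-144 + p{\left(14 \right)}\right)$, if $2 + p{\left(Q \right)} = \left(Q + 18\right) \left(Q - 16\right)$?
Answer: $-38220$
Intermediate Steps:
$p{\left(Q \right)} = -2 + \left(-16 + Q\right) \left(18 + Q\right)$ ($p{\left(Q \right)} = -2 + \left(Q + 18\right) \left(Q - 16\right) = -2 + \left(18 + Q\right) \left(-16 + Q\right) = -2 + \left(-16 + Q\right) \left(18 + Q\right)$)
$182 \left(-144 + p{\left(14 \right)}\right) = 182 \left(-144 + \left(-290 + 14^{2} + 2 \cdot 14\right)\right) = 182 \left(-144 + \left(-290 + 196 + 28\right)\right) = 182 \left(-144 - 66\right) = 182 \left(-210\right) = -38220$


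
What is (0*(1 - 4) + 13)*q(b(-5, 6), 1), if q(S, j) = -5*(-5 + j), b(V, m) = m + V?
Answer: 260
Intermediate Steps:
b(V, m) = V + m
q(S, j) = 25 - 5*j
(0*(1 - 4) + 13)*q(b(-5, 6), 1) = (0*(1 - 4) + 13)*(25 - 5*1) = (0*(-3) + 13)*(25 - 5) = (0 + 13)*20 = 13*20 = 260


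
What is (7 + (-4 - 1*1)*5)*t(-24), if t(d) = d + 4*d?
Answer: 2160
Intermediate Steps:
t(d) = 5*d
(7 + (-4 - 1*1)*5)*t(-24) = (7 + (-4 - 1*1)*5)*(5*(-24)) = (7 + (-4 - 1)*5)*(-120) = (7 - 5*5)*(-120) = (7 - 25)*(-120) = -18*(-120) = 2160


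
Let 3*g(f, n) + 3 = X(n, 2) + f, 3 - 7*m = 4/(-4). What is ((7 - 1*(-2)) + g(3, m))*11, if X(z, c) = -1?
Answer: 286/3 ≈ 95.333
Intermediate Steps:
m = 4/7 (m = 3/7 - 4/(7*(-4)) = 3/7 - 4*(-1)/(7*4) = 3/7 - 1/7*(-1) = 3/7 + 1/7 = 4/7 ≈ 0.57143)
g(f, n) = -4/3 + f/3 (g(f, n) = -1 + (-1 + f)/3 = -1 + (-1/3 + f/3) = -4/3 + f/3)
((7 - 1*(-2)) + g(3, m))*11 = ((7 - 1*(-2)) + (-4/3 + (1/3)*3))*11 = ((7 + 2) + (-4/3 + 1))*11 = (9 - 1/3)*11 = (26/3)*11 = 286/3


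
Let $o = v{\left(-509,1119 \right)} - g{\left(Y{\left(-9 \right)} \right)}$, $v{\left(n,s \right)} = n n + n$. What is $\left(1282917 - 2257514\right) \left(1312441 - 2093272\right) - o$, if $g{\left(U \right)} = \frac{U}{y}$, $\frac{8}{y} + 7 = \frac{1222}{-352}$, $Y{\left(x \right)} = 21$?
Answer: $\frac{1071481370442577}{1408} \approx 7.61 \cdot 10^{11}$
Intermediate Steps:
$y = - \frac{1408}{1843}$ ($y = \frac{8}{-7 + \frac{1222}{-352}} = \frac{8}{-7 + 1222 \left(- \frac{1}{352}\right)} = \frac{8}{-7 - \frac{611}{176}} = \frac{8}{- \frac{1843}{176}} = 8 \left(- \frac{176}{1843}\right) = - \frac{1408}{1843} \approx -0.76397$)
$v{\left(n,s \right)} = n + n^{2}$ ($v{\left(n,s \right)} = n^{2} + n = n + n^{2}$)
$g{\left(U \right)} = - \frac{1843 U}{1408}$ ($g{\left(U \right)} = \frac{U}{- \frac{1408}{1843}} = U \left(- \frac{1843}{1408}\right) = - \frac{1843 U}{1408}$)
$o = \frac{364108079}{1408}$ ($o = - 509 \left(1 - 509\right) - \left(- \frac{1843}{1408}\right) 21 = \left(-509\right) \left(-508\right) - - \frac{38703}{1408} = 258572 + \frac{38703}{1408} = \frac{364108079}{1408} \approx 2.586 \cdot 10^{5}$)
$\left(1282917 - 2257514\right) \left(1312441 - 2093272\right) - o = \left(1282917 - 2257514\right) \left(1312441 - 2093272\right) - \frac{364108079}{1408} = \left(-974597\right) \left(-780831\right) - \frac{364108079}{1408} = 760995550107 - \frac{364108079}{1408} = \frac{1071481370442577}{1408}$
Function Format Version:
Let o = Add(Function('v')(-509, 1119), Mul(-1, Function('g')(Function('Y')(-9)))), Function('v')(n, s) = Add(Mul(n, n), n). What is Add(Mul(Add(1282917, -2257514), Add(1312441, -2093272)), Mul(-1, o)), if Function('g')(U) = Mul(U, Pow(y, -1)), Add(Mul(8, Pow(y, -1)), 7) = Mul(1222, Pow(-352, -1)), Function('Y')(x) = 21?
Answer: Rational(1071481370442577, 1408) ≈ 7.6100e+11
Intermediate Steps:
y = Rational(-1408, 1843) (y = Mul(8, Pow(Add(-7, Mul(1222, Pow(-352, -1))), -1)) = Mul(8, Pow(Add(-7, Mul(1222, Rational(-1, 352))), -1)) = Mul(8, Pow(Add(-7, Rational(-611, 176)), -1)) = Mul(8, Pow(Rational(-1843, 176), -1)) = Mul(8, Rational(-176, 1843)) = Rational(-1408, 1843) ≈ -0.76397)
Function('v')(n, s) = Add(n, Pow(n, 2)) (Function('v')(n, s) = Add(Pow(n, 2), n) = Add(n, Pow(n, 2)))
Function('g')(U) = Mul(Rational(-1843, 1408), U) (Function('g')(U) = Mul(U, Pow(Rational(-1408, 1843), -1)) = Mul(U, Rational(-1843, 1408)) = Mul(Rational(-1843, 1408), U))
o = Rational(364108079, 1408) (o = Add(Mul(-509, Add(1, -509)), Mul(-1, Mul(Rational(-1843, 1408), 21))) = Add(Mul(-509, -508), Mul(-1, Rational(-38703, 1408))) = Add(258572, Rational(38703, 1408)) = Rational(364108079, 1408) ≈ 2.5860e+5)
Add(Mul(Add(1282917, -2257514), Add(1312441, -2093272)), Mul(-1, o)) = Add(Mul(Add(1282917, -2257514), Add(1312441, -2093272)), Mul(-1, Rational(364108079, 1408))) = Add(Mul(-974597, -780831), Rational(-364108079, 1408)) = Add(760995550107, Rational(-364108079, 1408)) = Rational(1071481370442577, 1408)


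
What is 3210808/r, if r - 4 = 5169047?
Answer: 3210808/5169051 ≈ 0.62116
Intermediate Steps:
r = 5169051 (r = 4 + 5169047 = 5169051)
3210808/r = 3210808/5169051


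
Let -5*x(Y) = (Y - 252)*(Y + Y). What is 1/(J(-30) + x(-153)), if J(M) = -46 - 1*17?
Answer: -1/24849 ≈ -4.0243e-5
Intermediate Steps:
J(M) = -63 (J(M) = -46 - 17 = -63)
x(Y) = -2*Y*(-252 + Y)/5 (x(Y) = -(Y - 252)*(Y + Y)/5 = -(-252 + Y)*2*Y/5 = -2*Y*(-252 + Y)/5)
1/(J(-30) + x(-153)) = 1/(-63 + (⅖)*(-153)*(252 - 1*(-153))) = 1/(-63 + (⅖)*(-153)*(252 + 153)) = 1/(-63 + (⅖)*(-153)*405) = 1/(-63 - 24786) = 1/(-24849) = -1/24849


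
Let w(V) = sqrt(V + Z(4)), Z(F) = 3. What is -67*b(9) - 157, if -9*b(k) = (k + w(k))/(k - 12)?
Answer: -538/3 - 134*sqrt(3)/27 ≈ -187.93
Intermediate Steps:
w(V) = sqrt(3 + V) (w(V) = sqrt(V + 3) = sqrt(3 + V))
b(k) = -(k + sqrt(3 + k))/(9*(-12 + k)) (b(k) = -(k + sqrt(3 + k))/(9*(k - 12)) = -(k + sqrt(3 + k))/(9*(-12 + k)))
-67*b(9) - 157 = -67*(-1*9 - sqrt(3 + 9))/(9*(-12 + 9)) - 157 = -67*(-9 - sqrt(12))/(9*(-3)) - 157 = -67*(-1)*(-9 - 2*sqrt(3))/(9*3) - 157 = -67*(1/3 + 2*sqrt(3)/27) - 157 = (-67/3 - 134*sqrt(3)/27) - 157 = -538/3 - 134*sqrt(3)/27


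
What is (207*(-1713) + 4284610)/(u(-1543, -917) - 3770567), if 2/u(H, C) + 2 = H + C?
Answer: -72206767/69277134 ≈ -1.0423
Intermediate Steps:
u(H, C) = 2/(-2 + C + H) (u(H, C) = 2/(-2 + (H + C)) = 2/(-2 + (C + H)) = 2/(-2 + C + H))
(207*(-1713) + 4284610)/(u(-1543, -917) - 3770567) = (207*(-1713) + 4284610)/(2/(-2 - 917 - 1543) - 3770567) = (-354591 + 4284610)/(2/(-2462) - 3770567) = 3930019/(2*(-1/2462) - 3770567) = 3930019/(-1/1231 - 3770567) = 3930019/(-4641567978/1231) = 3930019*(-1231/4641567978) = -72206767/69277134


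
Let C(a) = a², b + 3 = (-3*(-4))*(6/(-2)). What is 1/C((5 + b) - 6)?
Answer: 1/1600 ≈ 0.00062500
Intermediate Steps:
b = -39 (b = -3 + (-3*(-4))*(6/(-2)) = -3 + 12*(6*(-½)) = -3 + 12*(-3) = -3 - 36 = -39)
1/C((5 + b) - 6) = 1/(((5 - 39) - 6)²) = 1/((-34 - 6)²) = 1/((-40)²) = 1/1600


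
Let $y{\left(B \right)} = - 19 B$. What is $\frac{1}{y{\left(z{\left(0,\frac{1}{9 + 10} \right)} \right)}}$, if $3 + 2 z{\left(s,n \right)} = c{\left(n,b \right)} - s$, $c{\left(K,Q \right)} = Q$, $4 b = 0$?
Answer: $\frac{2}{57} \approx 0.035088$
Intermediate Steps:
$b = 0$ ($b = \frac{1}{4} \cdot 0 = 0$)
$z{\left(s,n \right)} = - \frac{3}{2} - \frac{s}{2}$ ($z{\left(s,n \right)} = - \frac{3}{2} + \frac{0 - s}{2} = - \frac{3}{2} + \frac{\left(-1\right) s}{2} = - \frac{3}{2} - \frac{s}{2}$)
$\frac{1}{y{\left(z{\left(0,\frac{1}{9 + 10} \right)} \right)}} = \frac{1}{\left(-19\right) \left(- \frac{3}{2} - 0\right)} = \frac{1}{\left(-19\right) \left(- \frac{3}{2} + 0\right)} = \frac{1}{\left(-19\right) \left(- \frac{3}{2}\right)} = \frac{1}{\frac{57}{2}} = \frac{2}{57}$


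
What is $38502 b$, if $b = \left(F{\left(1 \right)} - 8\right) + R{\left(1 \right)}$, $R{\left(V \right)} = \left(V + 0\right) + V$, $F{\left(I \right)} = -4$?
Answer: $-385020$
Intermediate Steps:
$R{\left(V \right)} = 2 V$ ($R{\left(V \right)} = V + V = 2 V$)
$b = -10$ ($b = \left(-4 - 8\right) + 2 \cdot 1 = -12 + 2 = -10$)
$38502 b = 38502 \left(-10\right) = -385020$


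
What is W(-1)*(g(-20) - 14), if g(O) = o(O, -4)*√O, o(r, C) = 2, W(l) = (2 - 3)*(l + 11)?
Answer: 140 - 40*I*√5 ≈ 140.0 - 89.443*I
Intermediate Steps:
W(l) = -11 - l (W(l) = -(11 + l) = -11 - l)
g(O) = 2*√O
W(-1)*(g(-20) - 14) = (-11 - 1*(-1))*(2*√(-20) - 14) = (-11 + 1)*(2*(2*I*√5) - 14) = -10*(4*I*√5 - 14) = -10*(-14 + 4*I*√5) = 140 - 40*I*√5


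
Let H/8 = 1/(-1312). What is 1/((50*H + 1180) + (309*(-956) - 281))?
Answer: -82/24149435 ≈ -3.3955e-6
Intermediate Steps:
H = -1/164 (H = 8/(-1312) = 8*(-1/1312) = -1/164 ≈ -0.0060976)
1/((50*H + 1180) + (309*(-956) - 281)) = 1/((50*(-1/164) + 1180) + (309*(-956) - 281)) = 1/((-25/82 + 1180) + (-295404 - 281)) = 1/(96735/82 - 295685) = 1/(-24149435/82) = -82/24149435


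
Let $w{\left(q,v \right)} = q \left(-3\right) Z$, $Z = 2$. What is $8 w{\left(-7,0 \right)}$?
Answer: $336$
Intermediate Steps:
$w{\left(q,v \right)} = - 6 q$ ($w{\left(q,v \right)} = q \left(-3\right) 2 = - 3 q 2 = - 6 q$)
$8 w{\left(-7,0 \right)} = 8 \left(\left(-6\right) \left(-7\right)\right) = 8 \cdot 42 = 336$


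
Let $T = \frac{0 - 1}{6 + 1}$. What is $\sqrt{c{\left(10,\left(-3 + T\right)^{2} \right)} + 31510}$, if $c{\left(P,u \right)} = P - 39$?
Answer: $\sqrt{31481} \approx 177.43$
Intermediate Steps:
$T = - \frac{1}{7} \approx -0.14286$
$c{\left(P,u \right)} = -39 + P$
$\sqrt{c{\left(10,\left(-3 + T\right)^{2} \right)} + 31510} = \sqrt{\left(-39 + 10\right) + 31510} = \sqrt{-29 + 31510} = \sqrt{31481}$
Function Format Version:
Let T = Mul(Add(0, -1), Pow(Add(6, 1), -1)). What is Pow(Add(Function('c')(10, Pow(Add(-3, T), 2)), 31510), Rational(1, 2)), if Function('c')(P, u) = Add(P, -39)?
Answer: Pow(31481, Rational(1, 2)) ≈ 177.43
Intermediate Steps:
T = Rational(-1, 7) (T = Mul(-1, Pow(7, -1)) = Mul(-1, Rational(1, 7)) = Rational(-1, 7) ≈ -0.14286)
Function('c')(P, u) = Add(-39, P)
Pow(Add(Function('c')(10, Pow(Add(-3, T), 2)), 31510), Rational(1, 2)) = Pow(Add(Add(-39, 10), 31510), Rational(1, 2)) = Pow(Add(-29, 31510), Rational(1, 2)) = Pow(31481, Rational(1, 2))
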